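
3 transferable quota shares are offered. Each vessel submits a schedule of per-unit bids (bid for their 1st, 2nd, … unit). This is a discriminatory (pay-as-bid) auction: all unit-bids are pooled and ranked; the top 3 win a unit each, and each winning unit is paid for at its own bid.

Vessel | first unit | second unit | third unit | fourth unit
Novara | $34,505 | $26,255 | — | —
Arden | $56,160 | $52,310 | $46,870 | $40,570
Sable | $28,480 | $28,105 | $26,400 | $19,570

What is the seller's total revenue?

Total revenue: $155,340

All unit-bids, highest first — top 3: 56,160 (Arden-1), 52,310 (Arden-2), 46,870 (Arden-3)
Next rejected bid: $40,570 (not a price — pay-as-bid).
Each winning unit pays its own bid.
Revenue = 56,160 + 52,310 + 46,870 = $155,340.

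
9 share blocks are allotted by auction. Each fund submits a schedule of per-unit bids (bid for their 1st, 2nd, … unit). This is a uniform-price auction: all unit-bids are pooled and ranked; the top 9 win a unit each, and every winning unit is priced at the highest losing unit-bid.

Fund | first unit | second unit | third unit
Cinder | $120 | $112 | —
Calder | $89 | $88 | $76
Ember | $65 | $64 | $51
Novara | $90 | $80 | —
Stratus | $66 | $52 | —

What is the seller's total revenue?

Total revenue: $576

All unit-bids, highest first — top 9: 120 (Cinder-1), 112 (Cinder-2), 90 (Novara-1), 89 (Calder-1), 88 (Calder-2), 80 (Novara-2), 76 (Calder-3), 66 (Stratus-1), 65 (Ember-1)
First bid not allocated: $64.
Allocation: Calder 3, Cinder 2, Ember 1, Novara 2, Stratus 1. Every unit priced at $64.
Revenue = 9 × 64 = $576.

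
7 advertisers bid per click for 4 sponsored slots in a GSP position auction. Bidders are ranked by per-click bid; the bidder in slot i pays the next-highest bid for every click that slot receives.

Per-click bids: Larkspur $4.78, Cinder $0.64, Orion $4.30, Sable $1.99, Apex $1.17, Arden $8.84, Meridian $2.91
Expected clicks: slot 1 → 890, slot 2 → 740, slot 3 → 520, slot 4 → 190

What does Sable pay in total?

Sable pays $0.00

Per-click bids in order: $8.84 (Arden) > $4.78 (Larkspur) > $4.30 (Orion) > $2.91 (Meridian) > $1.99 (Sable) > …
Sable ranks below slot 4 → no slot, pays nothing.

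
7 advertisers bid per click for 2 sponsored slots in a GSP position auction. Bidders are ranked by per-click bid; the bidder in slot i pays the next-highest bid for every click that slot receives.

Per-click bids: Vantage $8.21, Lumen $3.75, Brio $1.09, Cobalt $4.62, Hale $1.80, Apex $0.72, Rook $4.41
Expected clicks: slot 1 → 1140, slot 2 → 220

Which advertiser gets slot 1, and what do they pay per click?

Vantage; $4.62 per click

Per-click bids in order: $8.21 (Vantage) > $4.62 (Cobalt) > $4.41 (Rook) > …
Slot 1 goes to the first-ranked bidder, Vantage, who pays the next bid down: $4.62/click.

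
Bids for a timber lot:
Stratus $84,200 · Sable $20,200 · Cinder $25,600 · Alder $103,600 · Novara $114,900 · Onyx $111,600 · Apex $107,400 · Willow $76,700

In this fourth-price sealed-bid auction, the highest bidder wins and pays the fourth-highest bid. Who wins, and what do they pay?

Novara pays $103,600

Bids ranked: 114,900 (Novara) > 111,600 (Onyx) > 107,400 (Apex) > 103,600 (Alder) > 84,200 (Stratus) > 76,700 (Willow) > …
Novara wins; payment is bid #4 in the ranking = $103,600.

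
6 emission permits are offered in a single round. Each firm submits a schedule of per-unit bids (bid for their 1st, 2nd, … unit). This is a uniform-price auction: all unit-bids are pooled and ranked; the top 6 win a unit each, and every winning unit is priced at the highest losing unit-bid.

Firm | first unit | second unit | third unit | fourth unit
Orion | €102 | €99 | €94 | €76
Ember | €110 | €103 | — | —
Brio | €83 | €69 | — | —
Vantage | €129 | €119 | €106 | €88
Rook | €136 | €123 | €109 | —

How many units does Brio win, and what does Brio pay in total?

Brio: 0 units, pays €0

All unit-bids, highest first — top 6: 136 (Rook-1), 129 (Vantage-1), 123 (Rook-2), 119 (Vantage-2), 110 (Ember-1), 109 (Rook-3)
First bid not allocated: €106.
Brio wins 0 unit(s) at €106 each.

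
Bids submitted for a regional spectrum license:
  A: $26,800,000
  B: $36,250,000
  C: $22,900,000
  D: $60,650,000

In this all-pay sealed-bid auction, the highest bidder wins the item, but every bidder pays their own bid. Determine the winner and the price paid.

D pays $60,650,000

Rule: the highest bidder wins the item, but every bidder pays their own bid.
Bids in order: 60,650,000 (D) > 36,250,000 (B) > 26,800,000 (A) > 22,900,000 (C)
D wins with the top bid; all bids are sunk regardless.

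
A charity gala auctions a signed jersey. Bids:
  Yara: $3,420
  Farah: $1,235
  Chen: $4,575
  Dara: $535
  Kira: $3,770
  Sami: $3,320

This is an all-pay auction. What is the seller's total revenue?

Bids in order: 4,575 (Chen) > 3,770 (Kira) > 3,420 (Yara) > 3,320 (Sami) > 1,235 (Farah) > 535 (Dara)
Every bidder forfeits their bid regardless of winning.
Revenue = 3,420 + 1,235 + 4,575 + 535 + 3,770 + 3,320 = $16,855.

Total revenue: $16,855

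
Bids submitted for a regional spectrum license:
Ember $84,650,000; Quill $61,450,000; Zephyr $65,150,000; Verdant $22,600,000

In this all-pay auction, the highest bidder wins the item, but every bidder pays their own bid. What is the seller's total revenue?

Sorting bids: 84,650,000 (Ember) > 65,150,000 (Zephyr) > 61,450,000 (Quill) > 22,600,000 (Verdant)
Ember wins with the top bid; all bids are sunk regardless.
Every bidder forfeits their bid regardless of winning.
Revenue = 84,650,000 + 61,450,000 + 65,150,000 + 22,600,000 = $233,850,000.

Total revenue: $233,850,000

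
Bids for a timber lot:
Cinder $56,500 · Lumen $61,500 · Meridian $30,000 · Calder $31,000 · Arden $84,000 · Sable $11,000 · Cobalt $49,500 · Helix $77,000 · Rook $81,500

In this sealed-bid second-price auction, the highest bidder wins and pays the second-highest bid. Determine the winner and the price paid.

Arden pays $81,500

Bids ranked: 84,000 (Arden) > 81,500 (Rook) > 77,000 (Helix) > 61,500 (Lumen) > 56,500 (Cinder) > 49,500 (Cobalt) > …
Arden is highest; pays the second-highest bid, $81,500.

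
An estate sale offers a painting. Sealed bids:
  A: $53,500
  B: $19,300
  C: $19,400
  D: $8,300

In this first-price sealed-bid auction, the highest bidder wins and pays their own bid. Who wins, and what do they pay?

Bids in order: 53,500 (A) > 19,400 (C) > 19,300 (B) > 8,300 (D)
First-price: A pays what they bid, $53,500.

A pays $53,500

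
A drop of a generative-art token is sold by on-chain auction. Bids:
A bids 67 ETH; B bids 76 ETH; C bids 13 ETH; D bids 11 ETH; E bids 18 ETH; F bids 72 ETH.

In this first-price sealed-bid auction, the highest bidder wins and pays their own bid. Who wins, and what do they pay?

B pays 76 ETH

First-price sealed-bid auction: the highest bidder wins and pays their own bid.
Sorting bids: 76 (B) > 72 (F) > 67 (A) > 18 (E) > 13 (C) > 11 (D)
B is highest → pays own bid, 76 ETH.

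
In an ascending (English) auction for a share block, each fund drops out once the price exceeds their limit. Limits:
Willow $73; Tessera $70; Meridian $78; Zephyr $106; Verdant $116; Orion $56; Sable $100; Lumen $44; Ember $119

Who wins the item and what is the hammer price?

Limits ranked: 119 (Ember) > 116 (Verdant) > 106 (Zephyr) > 100 (Sable) > 78 (Meridian) > 73 (Willow) > …
Verdant is the last rival to drop out, at $116; Ember remains and wins at that price.

Ember wins at $116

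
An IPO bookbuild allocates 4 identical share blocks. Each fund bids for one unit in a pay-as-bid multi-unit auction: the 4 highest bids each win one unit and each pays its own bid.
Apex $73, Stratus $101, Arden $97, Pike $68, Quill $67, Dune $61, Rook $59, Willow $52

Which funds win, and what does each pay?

Sorting: 101 (Stratus), 97 (Arden), 73 (Apex), 68 (Pike), 67 (Quill), 61 (Dune), …
The 4 highest are Stratus, Arden, Apex, Pike.
Each winner pays its own bid: Stratus $101, Arden $97, Apex $73, Pike $68.

Stratus $101, Arden $97, Apex $73, Pike $68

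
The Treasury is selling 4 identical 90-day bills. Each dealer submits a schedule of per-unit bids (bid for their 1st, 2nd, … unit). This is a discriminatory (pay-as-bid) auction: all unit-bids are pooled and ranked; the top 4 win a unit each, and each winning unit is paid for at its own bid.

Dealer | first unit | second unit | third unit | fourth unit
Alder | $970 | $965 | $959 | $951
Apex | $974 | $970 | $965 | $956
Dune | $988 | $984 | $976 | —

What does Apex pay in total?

Pooled unit-bids ranked (top 4): 988 (Dune-1), 984 (Dune-2), 976 (Dune-3), 974 (Apex-1)
Next rejected bid: $970 (not a price — pay-as-bid).
Apex's winning unit-bids: 974 = $974.

Apex pays $974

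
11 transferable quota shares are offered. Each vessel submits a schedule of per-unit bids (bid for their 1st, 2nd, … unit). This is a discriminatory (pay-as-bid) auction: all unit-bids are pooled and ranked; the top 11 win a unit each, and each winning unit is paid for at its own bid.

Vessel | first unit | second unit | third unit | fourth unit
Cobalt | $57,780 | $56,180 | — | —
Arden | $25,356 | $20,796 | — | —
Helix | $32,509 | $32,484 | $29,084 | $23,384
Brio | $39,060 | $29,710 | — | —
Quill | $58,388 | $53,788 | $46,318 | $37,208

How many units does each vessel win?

All unit-bids, highest first — top 11: 58,388 (Quill-1), 57,780 (Cobalt-1), 56,180 (Cobalt-2), 53,788 (Quill-2), 46,318 (Quill-3), 39,060 (Brio-1), 37,208 (Quill-4), 32,509 (Helix-1), 32,484 (Helix-2), 29,710 (Brio-2), 29,084 (Helix-3)
Next rejected bid: $25,356 (not a price — pay-as-bid).
Allocation: Brio 2, Cobalt 2, Helix 3, Quill 4.

Brio 2, Cobalt 2, Helix 3, Quill 4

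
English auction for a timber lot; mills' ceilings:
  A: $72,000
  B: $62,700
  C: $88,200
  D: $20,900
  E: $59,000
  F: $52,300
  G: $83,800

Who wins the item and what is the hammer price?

Limits ranked: 88,200 (C) > 83,800 (G) > 72,000 (A) > 62,700 (B) > 59,000 (E) > 52,300 (F) > …
G is the last rival to drop out, at $83,800; C remains and wins at that price.

C wins at $83,800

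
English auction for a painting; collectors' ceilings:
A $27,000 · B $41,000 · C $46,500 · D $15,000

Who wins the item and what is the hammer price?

Limits ranked: 46,500 (C) > 41,000 (B) > 27,000 (A) > 15,000 (D)
B is the last rival to drop out, at $41,000; C remains and wins at that price.

C wins at $41,000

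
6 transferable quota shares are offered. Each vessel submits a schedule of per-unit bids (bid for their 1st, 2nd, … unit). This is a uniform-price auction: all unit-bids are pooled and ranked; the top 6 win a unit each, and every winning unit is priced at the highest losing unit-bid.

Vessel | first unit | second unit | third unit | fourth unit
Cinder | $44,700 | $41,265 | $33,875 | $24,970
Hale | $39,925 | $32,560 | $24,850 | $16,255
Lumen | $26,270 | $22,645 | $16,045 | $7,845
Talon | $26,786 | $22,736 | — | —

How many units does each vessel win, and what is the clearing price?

Pooled unit-bids ranked (top 6): 44,700 (Cinder-1), 41,265 (Cinder-2), 39,925 (Hale-1), 33,875 (Cinder-3), 32,560 (Hale-2), 26,786 (Talon-1)
The (k+1)-th unit-bid is $26,270.
Allocation: Cinder 3, Hale 2, Talon 1.

Cinder 3, Hale 2, Talon 1; clearing price $26,270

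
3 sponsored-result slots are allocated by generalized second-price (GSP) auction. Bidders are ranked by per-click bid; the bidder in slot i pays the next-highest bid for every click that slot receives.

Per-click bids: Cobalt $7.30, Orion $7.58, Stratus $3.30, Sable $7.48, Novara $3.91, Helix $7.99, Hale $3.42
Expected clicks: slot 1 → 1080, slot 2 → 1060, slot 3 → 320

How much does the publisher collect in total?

Total revenue: $18451.20

Ranked by bid: $7.99 (Helix) > $7.58 (Orion) > $7.48 (Sable) > $7.30 (Cobalt) > …
Slot 1: Helix pays $7.58 × 1080 = $8186.40
Slot 2: Orion pays $7.48 × 1060 = $7928.80
Slot 3: Sable pays $7.30 × 320 = $2336.00
Total = $18451.20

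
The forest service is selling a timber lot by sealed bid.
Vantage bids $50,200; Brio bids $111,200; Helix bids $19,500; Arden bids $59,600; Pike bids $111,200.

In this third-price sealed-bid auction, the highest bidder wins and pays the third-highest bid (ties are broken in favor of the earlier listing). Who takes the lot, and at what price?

Third-price sealed-bid auction: the highest bidder wins and pays the third-highest bid.
Bids ranked: 111,200 (Brio) > 111,200 (Pike) > 59,600 (Arden) > 50,200 (Vantage) > 19,500 (Helix)
Brio and Pike tie at $111,200; tie-break gives it to Brio.
Brio wins; payment is bid #3 in the ranking = $59,600.

Brio pays $59,600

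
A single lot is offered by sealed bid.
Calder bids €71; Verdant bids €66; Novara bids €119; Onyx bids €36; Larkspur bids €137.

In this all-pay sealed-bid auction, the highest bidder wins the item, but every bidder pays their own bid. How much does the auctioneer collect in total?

Bids in order: 137 (Larkspur) > 119 (Novara) > 71 (Calder) > 66 (Verdant) > 36 (Onyx)
Larkspur wins with the top bid; all bids are sunk regardless.
Every bidder forfeits their bid regardless of winning.
Revenue = 71 + 66 + 119 + 36 + 137 = €429.

Total revenue: €429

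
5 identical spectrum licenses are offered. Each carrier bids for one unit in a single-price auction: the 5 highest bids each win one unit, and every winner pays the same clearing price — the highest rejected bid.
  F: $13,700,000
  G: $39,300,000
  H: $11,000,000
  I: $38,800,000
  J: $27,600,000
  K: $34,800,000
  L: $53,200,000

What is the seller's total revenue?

Total revenue: $68,500,000

Bids ranked high→low: 53,200,000 (L), 39,300,000 (G), 38,800,000 (I), 34,800,000 (K), 27,600,000 (J), 13,700,000 (F), 11,000,000 (H)
Winners (5 units): L, G, I, K, J.
First losing bid is F's $13,700,000, which sets the uniform price.
Total revenue = 5 × $13,700,000 = $68,500,000.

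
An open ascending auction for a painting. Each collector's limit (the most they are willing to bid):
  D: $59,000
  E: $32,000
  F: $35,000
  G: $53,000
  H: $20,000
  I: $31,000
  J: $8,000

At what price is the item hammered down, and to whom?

D wins at $53,000

Sorting limits: 59,000 (D) > 53,000 (G) > 35,000 (F) > 32,000 (E) > 31,000 (I) > 20,000 (H) > …
Bidding ends when G exits at $53,000; D takes it.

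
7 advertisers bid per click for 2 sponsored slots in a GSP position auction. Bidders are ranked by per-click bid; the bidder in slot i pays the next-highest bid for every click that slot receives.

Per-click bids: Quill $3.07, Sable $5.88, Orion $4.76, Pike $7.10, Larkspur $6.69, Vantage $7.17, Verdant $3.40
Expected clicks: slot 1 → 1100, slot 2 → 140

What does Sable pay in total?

Sable pays $0.00

Per-click bids in order: $7.17 (Vantage) > $7.10 (Pike) > $6.69 (Larkspur) > …
Sable ranks below slot 2 → no slot, pays nothing.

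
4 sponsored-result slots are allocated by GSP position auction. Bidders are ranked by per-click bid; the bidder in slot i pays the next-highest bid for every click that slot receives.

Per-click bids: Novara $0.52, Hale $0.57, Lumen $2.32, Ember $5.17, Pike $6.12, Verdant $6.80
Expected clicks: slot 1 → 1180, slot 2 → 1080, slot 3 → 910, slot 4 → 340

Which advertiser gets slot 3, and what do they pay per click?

Ember; $2.32 per click

Per-click bids in order: $6.80 (Verdant) > $6.12 (Pike) > $5.17 (Ember) > $2.32 (Lumen) > $0.57 (Hale) > …
Slot 3 goes to the third-ranked bidder, Ember, who pays the next bid down: $2.32/click.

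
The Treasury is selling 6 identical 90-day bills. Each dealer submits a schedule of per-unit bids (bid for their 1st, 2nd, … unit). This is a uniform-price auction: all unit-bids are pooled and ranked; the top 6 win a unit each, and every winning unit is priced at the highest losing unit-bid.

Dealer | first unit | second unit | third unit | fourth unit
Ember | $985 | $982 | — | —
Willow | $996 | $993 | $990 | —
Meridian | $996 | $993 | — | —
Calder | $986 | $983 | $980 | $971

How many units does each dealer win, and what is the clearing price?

Pooled unit-bids ranked (top 6): 996 (Willow-1), 996 (Meridian-1), 993 (Willow-2), 993 (Meridian-2), 990 (Willow-3), 986 (Calder-1)
The (k+1)-th unit-bid is $985.
Allocation: Calder 1, Meridian 2, Willow 3.

Calder 1, Meridian 2, Willow 3; clearing price $985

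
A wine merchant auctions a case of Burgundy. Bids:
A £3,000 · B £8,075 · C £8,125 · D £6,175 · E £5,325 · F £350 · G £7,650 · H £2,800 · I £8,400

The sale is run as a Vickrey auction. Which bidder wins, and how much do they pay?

Sorting bids: 8,400 (I) > 8,125 (C) > 8,075 (B) > 7,650 (G) > 6,175 (D) > 5,325 (E) > …
Second-price: I pays C's bid of £8,125.

I pays £8,125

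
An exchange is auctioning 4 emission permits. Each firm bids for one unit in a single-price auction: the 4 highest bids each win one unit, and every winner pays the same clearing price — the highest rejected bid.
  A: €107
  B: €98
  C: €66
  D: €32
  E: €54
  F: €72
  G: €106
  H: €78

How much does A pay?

Sorting: 107 (A), 106 (G), 98 (B), 78 (H), 72 (F), 66 (C), …
The 4 highest are A, G, B, H.
Clearing price = highest rejected bid = €72.
A wins → pays €72.

A pays €72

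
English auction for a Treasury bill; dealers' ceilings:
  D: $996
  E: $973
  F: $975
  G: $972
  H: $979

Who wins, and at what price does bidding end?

D wins at $979

Rule: the price rises until one bidder remains; the winner pays the price at which the last rival dropped out.
Sorting limits: 996 (D) > 979 (H) > 975 (F) > 973 (E) > 972 (G)
Bidding ends when H exits at $979; D takes it.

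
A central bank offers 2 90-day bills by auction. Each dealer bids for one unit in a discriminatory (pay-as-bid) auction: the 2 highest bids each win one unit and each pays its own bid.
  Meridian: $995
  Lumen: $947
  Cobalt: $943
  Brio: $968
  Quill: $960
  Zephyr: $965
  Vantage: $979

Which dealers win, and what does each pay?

Meridian $995, Vantage $979

Bids ranked high→low: 995 (Meridian), 979 (Vantage), 968 (Brio), 965 (Zephyr), …
Winners (2 units): Meridian, Vantage.
Each winner pays its own bid: Meridian $995, Vantage $979.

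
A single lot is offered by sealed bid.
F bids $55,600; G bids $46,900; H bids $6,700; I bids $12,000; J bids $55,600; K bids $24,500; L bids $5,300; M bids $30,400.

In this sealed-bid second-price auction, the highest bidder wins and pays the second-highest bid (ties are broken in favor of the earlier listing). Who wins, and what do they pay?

F pays $55,600

Sorting bids: 55,600 (F) > 55,600 (J) > 46,900 (G) > 30,400 (M) > 24,500 (K) > 12,000 (I) > …
F and J tie at $55,600; tie-break gives it to F.
Second-price: F pays J's bid of $55,600.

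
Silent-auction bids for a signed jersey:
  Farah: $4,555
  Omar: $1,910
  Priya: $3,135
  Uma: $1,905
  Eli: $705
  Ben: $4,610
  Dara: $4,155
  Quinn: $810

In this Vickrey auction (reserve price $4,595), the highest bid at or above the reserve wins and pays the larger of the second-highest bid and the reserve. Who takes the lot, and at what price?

Bids ranked: 4,610 (Ben) > 4,555 (Farah) > 4,155 (Dara) > 3,135 (Priya) > 1,910 (Omar) > 1,905 (Uma) > …
Ben has the top bid at or above the reserve ($4,610).
max(second-highest $4,555, reserve $4,595) = $4,595.

Ben pays $4,595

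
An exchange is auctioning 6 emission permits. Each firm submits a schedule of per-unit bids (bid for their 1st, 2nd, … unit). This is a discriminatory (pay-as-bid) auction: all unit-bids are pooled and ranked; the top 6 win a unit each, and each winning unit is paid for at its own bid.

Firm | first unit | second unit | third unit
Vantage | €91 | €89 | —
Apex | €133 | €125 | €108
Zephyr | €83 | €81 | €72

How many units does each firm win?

Apex 3, Vantage 2, Zephyr 1

Merging the schedules and taking the best 6: 133 (Apex-1), 125 (Apex-2), 108 (Apex-3), 91 (Vantage-1), 89 (Vantage-2), 83 (Zephyr-1)
Next rejected bid: €81 (not a price — pay-as-bid).
Allocation: Apex 3, Vantage 2, Zephyr 1.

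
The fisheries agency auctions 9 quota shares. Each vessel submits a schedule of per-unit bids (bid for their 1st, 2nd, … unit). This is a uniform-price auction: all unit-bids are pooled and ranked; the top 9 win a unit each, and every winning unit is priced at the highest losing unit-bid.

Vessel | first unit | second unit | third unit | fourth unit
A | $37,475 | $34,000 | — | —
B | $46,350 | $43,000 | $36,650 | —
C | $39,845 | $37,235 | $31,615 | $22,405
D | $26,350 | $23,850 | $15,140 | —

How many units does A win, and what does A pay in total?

Merging the schedules and taking the best 9: 46,350 (B-1), 43,000 (B-2), 39,845 (C-1), 37,475 (A-1), 37,235 (C-2), 36,650 (B-3), 34,000 (A-2), 31,615 (C-3), 26,350 (D-1)
Highest rejected unit-bid = $23,850.
A wins 2 unit(s) at $23,850 each.

A: 2 units, pays $47,700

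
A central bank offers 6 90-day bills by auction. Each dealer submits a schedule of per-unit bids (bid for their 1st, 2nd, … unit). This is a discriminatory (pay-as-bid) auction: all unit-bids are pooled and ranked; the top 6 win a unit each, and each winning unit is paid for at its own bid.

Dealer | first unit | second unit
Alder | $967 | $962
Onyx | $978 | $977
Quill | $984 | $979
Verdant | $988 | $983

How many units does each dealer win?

Onyx 2, Quill 2, Verdant 2

All unit-bids, highest first — top 6: 988 (Verdant-1), 984 (Quill-1), 983 (Verdant-2), 979 (Quill-2), 978 (Onyx-1), 977 (Onyx-2)
Next rejected bid: $967 (not a price — pay-as-bid).
Allocation: Onyx 2, Quill 2, Verdant 2.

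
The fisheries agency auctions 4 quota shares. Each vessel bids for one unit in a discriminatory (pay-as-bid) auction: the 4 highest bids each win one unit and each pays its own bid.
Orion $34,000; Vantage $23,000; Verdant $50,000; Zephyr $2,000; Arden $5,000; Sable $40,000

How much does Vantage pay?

Bids ranked high→low: 50,000 (Verdant), 40,000 (Sable), 34,000 (Orion), 23,000 (Vantage), 5,000 (Arden), 2,000 (Zephyr)
Top 4: Verdant, Sable, Orion, Vantage.
Vantage wins → own bid $23,000.

Vantage pays $23,000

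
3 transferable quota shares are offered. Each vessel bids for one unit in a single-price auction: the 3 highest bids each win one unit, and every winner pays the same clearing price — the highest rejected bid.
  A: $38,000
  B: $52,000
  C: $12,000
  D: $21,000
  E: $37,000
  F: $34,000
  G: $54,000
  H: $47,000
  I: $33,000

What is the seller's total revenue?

Total revenue: $114,000

Sorting: 54,000 (G), 52,000 (B), 47,000 (H), 38,000 (A), 37,000 (E), …
Top 3: G, B, H.
Clearing price = highest rejected bid = $38,000.
Total revenue = 3 × $38,000 = $114,000.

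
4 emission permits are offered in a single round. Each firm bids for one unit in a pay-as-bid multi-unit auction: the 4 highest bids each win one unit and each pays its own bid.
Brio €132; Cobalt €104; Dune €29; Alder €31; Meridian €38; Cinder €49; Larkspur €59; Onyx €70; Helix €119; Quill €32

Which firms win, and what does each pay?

Bids ranked high→low: 132 (Brio), 119 (Helix), 104 (Cobalt), 70 (Onyx), 59 (Larkspur), 49 (Cinder), …
The 4 highest are Brio, Helix, Cobalt, Onyx.
Each winner pays its own bid: Brio €132, Helix €119, Cobalt €104, Onyx €70.

Brio €132, Helix €119, Cobalt €104, Onyx €70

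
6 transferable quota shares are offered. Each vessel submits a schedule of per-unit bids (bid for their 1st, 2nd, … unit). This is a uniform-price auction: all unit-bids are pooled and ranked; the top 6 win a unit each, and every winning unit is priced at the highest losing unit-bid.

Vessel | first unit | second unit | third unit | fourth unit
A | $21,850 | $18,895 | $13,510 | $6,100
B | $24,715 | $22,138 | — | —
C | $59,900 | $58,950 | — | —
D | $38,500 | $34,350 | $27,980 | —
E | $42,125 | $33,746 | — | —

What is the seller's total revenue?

Total revenue: $167,880

All unit-bids, highest first — top 6: 59,900 (C-1), 58,950 (C-2), 42,125 (E-1), 38,500 (D-1), 34,350 (D-2), 33,746 (E-2)
The (k+1)-th unit-bid is $27,980.
Allocation: C 2, D 2, E 2. Every unit priced at $27,980.
Revenue = 6 × 27,980 = $167,880.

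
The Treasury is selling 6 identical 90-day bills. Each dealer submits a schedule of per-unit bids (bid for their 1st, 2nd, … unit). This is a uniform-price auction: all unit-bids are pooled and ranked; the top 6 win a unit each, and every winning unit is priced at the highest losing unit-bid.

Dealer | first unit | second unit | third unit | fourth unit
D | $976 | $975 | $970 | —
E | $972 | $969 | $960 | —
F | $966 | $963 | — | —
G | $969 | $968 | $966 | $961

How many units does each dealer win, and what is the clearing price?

All unit-bids, highest first — top 6: 976 (D-1), 975 (D-2), 972 (E-1), 970 (D-3), 969 (E-2), 969 (G-1)
The (k+1)-th unit-bid is $968.
Allocation: D 3, E 2, G 1.

D 3, E 2, G 1; clearing price $968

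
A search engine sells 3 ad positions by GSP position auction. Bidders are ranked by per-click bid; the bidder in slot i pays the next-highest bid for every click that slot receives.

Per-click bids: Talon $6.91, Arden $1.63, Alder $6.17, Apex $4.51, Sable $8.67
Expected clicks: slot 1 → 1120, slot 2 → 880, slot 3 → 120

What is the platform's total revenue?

Per-click bids in order: $8.67 (Sable) > $6.91 (Talon) > $6.17 (Alder) > $4.51 (Apex) > …
Slot 1: Sable pays $6.91 × 1120 = $7739.20
Slot 2: Talon pays $6.17 × 880 = $5429.60
Slot 3: Alder pays $4.51 × 120 = $541.20
Total = $13710.00

Total revenue: $13710.00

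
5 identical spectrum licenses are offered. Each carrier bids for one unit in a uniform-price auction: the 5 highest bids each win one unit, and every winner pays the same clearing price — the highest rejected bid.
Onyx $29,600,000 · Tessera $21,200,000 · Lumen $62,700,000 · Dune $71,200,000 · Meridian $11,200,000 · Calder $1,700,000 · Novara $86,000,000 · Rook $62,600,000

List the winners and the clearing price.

Novara, Dune, Lumen, Rook, Onyx; each pays $21,200,000

Sorting: 86,000,000 (Novara), 71,200,000 (Dune), 62,700,000 (Lumen), 62,600,000 (Rook), 29,600,000 (Onyx), 21,200,000 (Tessera), 11,200,000 (Meridian), …
Winners (5 units): Novara, Dune, Lumen, Rook, Onyx.
First losing bid is Tessera's $21,200,000, which sets the uniform price.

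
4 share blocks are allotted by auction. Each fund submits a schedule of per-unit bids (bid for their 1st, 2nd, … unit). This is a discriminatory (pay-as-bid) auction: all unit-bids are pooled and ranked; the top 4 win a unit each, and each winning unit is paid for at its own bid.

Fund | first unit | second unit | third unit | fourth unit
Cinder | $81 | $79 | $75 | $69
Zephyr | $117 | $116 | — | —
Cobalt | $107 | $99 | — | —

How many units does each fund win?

Pooled unit-bids ranked (top 4): 117 (Zephyr-1), 116 (Zephyr-2), 107 (Cobalt-1), 99 (Cobalt-2)
Next rejected bid: $81 (not a price — pay-as-bid).
Allocation: Cobalt 2, Zephyr 2.

Cobalt 2, Zephyr 2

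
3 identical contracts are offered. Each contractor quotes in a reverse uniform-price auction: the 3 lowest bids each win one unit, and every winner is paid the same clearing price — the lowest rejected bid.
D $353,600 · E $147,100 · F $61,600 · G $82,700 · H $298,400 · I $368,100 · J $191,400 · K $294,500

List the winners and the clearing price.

Sorting: 61,600 (F), 82,700 (G), 147,100 (E), 191,400 (J), 294,500 (K), …
The 3 lowest are F, G, E.
Clearing price = lowest rejected bid = $191,400.

F, G, E; each is paid $191,400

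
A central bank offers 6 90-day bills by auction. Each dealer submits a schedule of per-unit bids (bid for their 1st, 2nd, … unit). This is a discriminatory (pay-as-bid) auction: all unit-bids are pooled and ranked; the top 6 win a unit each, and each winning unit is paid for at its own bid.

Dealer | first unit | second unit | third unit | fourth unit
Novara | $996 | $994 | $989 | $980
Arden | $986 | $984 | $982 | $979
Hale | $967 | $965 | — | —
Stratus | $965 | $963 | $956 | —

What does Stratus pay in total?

Stratus pays $0

Pooled unit-bids ranked (top 6): 996 (Novara-1), 994 (Novara-2), 989 (Novara-3), 986 (Arden-1), 984 (Arden-2), 982 (Arden-3)
Next rejected bid: $980 (not a price — pay-as-bid).
Stratus wins no units.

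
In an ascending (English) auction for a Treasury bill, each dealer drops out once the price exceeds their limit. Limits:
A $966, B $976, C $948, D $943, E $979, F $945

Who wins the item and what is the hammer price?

E wins at $976

Rule: the price rises until one bidder remains; the winner pays the price at which the last rival dropped out.
Sorting limits: 979 (E) > 976 (B) > 966 (A) > 948 (C) > 945 (F) > 943 (D)
Once the price passes $976, only E is left; the hammer falls at B's limit of $976.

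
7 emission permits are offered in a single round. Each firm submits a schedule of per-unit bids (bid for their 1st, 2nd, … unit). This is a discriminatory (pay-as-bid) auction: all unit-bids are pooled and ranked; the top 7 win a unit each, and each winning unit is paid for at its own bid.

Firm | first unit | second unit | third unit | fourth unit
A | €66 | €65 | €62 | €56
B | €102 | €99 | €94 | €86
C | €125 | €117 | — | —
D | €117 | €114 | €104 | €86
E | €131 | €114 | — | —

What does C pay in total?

Merging the schedules and taking the best 7: 131 (E-1), 125 (C-1), 117 (C-2), 117 (D-1), 114 (D-2), 114 (E-2), 104 (D-3)
Next rejected bid: €102 (not a price — pay-as-bid).
C's winning unit-bids: 125 + 117 = €242.

C pays €242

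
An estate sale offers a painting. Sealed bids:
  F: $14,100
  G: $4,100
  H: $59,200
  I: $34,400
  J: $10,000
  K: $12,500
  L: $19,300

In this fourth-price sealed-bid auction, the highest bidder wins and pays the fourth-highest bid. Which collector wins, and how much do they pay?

H pays $14,100

Fourth-price sealed-bid auction: the highest bidder wins and pays the fourth-highest bid.
Sorting bids: 59,200 (H) > 34,400 (I) > 19,300 (L) > 14,100 (F) > 12,500 (K) > 10,000 (J) > …
H is highest; pays the fourth-highest bid, $14,100.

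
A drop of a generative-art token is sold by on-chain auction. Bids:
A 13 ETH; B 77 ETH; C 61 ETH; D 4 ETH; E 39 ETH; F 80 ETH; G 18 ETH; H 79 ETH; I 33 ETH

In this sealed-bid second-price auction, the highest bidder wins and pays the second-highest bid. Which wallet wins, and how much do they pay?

Bids in order: 80 (F) > 79 (H) > 77 (B) > 61 (C) > 39 (E) > 33 (I) > …
Second-price: F pays H's bid of 79 ETH.

F pays 79 ETH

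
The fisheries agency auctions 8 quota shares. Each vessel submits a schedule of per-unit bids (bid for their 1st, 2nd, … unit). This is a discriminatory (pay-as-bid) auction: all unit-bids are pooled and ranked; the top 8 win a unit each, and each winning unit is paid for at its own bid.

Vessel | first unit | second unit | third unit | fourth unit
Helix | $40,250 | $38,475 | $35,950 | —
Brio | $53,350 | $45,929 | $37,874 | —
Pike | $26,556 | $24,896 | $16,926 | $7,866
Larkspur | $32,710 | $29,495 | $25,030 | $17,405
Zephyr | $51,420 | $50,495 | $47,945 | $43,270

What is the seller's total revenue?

Total revenue: $371,134

Merging the schedules and taking the best 8: 53,350 (Brio-1), 51,420 (Zephyr-1), 50,495 (Zephyr-2), 47,945 (Zephyr-3), 45,929 (Brio-2), 43,270 (Zephyr-4), 40,250 (Helix-1), 38,475 (Helix-2)
Next rejected bid: $37,874 (not a price — pay-as-bid).
Each winning unit pays its own bid.
Revenue = 53,350 + 51,420 + 50,495 + 47,945 + 45,929 + 43,270 + 40,250 + 38,475 = $371,134.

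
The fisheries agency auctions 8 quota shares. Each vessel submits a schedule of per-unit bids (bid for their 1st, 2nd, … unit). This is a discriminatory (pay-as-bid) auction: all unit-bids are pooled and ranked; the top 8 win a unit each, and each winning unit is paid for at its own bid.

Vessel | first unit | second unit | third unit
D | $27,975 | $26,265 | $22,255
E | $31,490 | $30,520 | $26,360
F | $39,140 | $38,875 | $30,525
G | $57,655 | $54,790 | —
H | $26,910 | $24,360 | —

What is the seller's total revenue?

Pooled unit-bids ranked (top 8): 57,655 (G-1), 54,790 (G-2), 39,140 (F-1), 38,875 (F-2), 31,490 (E-1), 30,525 (F-3), 30,520 (E-2), 27,975 (D-1)
Next rejected bid: $26,910 (not a price — pay-as-bid).
Each winning unit pays its own bid.
Revenue = 57,655 + 54,790 + 39,140 + 38,875 + 31,490 + 30,525 + 30,520 + 27,975 = $310,970.

Total revenue: $310,970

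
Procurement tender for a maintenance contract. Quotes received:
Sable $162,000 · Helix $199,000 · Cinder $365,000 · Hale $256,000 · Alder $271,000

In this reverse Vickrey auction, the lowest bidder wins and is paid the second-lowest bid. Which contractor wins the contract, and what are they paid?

Reverse Vickrey auction: the lowest bidder wins and is paid the second-lowest bid.
Sorting bids: 162,000 (Sable) < 199,000 (Helix) < 256,000 (Hale) < 271,000 (Alder) < 365,000 (Cinder)
Second-price: Sable is paid Helix's bid of $199,000.

Sable is paid $199,000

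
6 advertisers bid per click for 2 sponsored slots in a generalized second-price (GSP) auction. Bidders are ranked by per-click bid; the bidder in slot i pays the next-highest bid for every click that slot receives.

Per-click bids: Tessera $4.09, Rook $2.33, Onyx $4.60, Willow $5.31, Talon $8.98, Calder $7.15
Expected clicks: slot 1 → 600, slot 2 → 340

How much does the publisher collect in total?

Total revenue: $6095.40

Per-click bids in order: $8.98 (Talon) > $7.15 (Calder) > $5.31 (Willow) > …
Slot 1: Talon pays $7.15 × 600 = $4290.00
Slot 2: Calder pays $5.31 × 340 = $1805.40
Total = $6095.40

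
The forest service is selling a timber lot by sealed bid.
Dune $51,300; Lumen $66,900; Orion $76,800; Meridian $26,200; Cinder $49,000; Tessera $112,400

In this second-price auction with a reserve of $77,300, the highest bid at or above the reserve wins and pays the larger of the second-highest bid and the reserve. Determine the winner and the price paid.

Sorting bids: 112,400 (Tessera) > 76,800 (Orion) > 66,900 (Lumen) > 51,300 (Dune) > 49,000 (Cinder) > 26,200 (Meridian)
Tessera has the top bid at or above the reserve ($112,400).
max(second-highest $76,800, reserve $77,300) = $77,300.

Tessera pays $77,300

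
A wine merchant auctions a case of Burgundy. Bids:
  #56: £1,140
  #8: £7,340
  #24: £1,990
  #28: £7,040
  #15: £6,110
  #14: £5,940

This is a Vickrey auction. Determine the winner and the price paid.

#8 pays £7,040

Sorting bids: 7,340 (#8) > 7,040 (#28) > 6,110 (#15) > 5,940 (#14) > 1,990 (#24) > 1,140 (#56)
#8 is highest; pays the second-highest bid, £7,040.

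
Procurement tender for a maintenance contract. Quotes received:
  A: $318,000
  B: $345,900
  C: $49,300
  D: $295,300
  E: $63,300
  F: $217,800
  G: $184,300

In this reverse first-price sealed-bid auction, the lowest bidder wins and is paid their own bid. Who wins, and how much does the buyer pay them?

C is paid $49,300

Bids ranked: 49,300 (C) < 63,300 (E) < 184,300 (G) < 217,800 (F) < 295,300 (D) < 318,000 (A) < …
C is lowest → is paid own bid, $49,300.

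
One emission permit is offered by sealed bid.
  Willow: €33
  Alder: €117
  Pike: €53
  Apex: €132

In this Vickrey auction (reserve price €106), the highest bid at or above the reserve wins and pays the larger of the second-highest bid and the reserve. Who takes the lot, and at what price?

Apex pays €117

Rule: the highest bid at or above the reserve wins and pays the larger of the second-highest bid and the reserve.
Sorting bids: 132 (Apex) > 117 (Alder) > 53 (Pike) > 33 (Willow)
Apex has the top bid at or above the reserve (€132).
max(second-highest €117, reserve €106) = €117; the reserve does not bind.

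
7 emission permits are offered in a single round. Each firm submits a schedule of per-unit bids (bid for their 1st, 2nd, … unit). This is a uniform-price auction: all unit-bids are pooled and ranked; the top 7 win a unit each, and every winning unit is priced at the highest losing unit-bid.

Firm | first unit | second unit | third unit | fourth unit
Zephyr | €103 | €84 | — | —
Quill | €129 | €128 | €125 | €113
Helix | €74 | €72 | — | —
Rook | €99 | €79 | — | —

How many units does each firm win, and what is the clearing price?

Merging the schedules and taking the best 7: 129 (Quill-1), 128 (Quill-2), 125 (Quill-3), 113 (Quill-4), 103 (Zephyr-1), 99 (Rook-1), 84 (Zephyr-2)
First bid not allocated: €79.
Allocation: Quill 4, Rook 1, Zephyr 2.

Quill 4, Rook 1, Zephyr 2; clearing price €79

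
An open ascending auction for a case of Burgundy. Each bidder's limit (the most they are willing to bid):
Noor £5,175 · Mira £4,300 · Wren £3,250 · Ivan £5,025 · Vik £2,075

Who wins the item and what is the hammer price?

Rule: the price rises until one bidder remains; the winner pays the price at which the last rival dropped out.
Limits in order: 5,175 (Noor) > 5,025 (Ivan) > 4,300 (Mira) > 3,250 (Wren) > 2,075 (Vik)
Once the price passes £5,025, only Noor is left; the hammer falls at Ivan's limit of £5,025.

Noor wins at £5,025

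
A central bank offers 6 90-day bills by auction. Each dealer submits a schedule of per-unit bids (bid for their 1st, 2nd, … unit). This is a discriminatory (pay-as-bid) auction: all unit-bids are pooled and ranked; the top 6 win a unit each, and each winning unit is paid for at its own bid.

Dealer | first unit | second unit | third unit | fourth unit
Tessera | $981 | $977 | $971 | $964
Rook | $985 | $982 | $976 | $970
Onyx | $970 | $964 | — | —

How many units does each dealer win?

Merging the schedules and taking the best 6: 985 (Rook-1), 982 (Rook-2), 981 (Tessera-1), 977 (Tessera-2), 976 (Rook-3), 971 (Tessera-3)
Next rejected bid: $970 (not a price — pay-as-bid).
Allocation: Rook 3, Tessera 3.

Rook 3, Tessera 3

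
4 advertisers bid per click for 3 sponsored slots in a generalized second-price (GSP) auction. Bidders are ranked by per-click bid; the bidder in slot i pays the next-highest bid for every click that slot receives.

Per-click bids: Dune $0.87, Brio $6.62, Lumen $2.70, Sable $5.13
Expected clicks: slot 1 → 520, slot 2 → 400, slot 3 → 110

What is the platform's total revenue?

Total revenue: $3843.30

Per-click bids in order: $6.62 (Brio) > $5.13 (Sable) > $2.70 (Lumen) > $0.87 (Dune)
Slot 1: Brio pays $5.13 × 520 = $2667.60
Slot 2: Sable pays $2.70 × 400 = $1080.00
Slot 3: Lumen pays $0.87 × 110 = $95.70
Total = $3843.30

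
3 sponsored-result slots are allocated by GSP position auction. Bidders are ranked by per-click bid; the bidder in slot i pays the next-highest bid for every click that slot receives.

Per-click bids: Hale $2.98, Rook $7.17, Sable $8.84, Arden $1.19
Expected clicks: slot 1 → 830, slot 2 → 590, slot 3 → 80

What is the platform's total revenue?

Sorting advertisers: $8.84 (Sable) > $7.17 (Rook) > $2.98 (Hale) > $1.19 (Arden)
Slot 1: Sable pays $7.17 × 830 = $5951.10
Slot 2: Rook pays $2.98 × 590 = $1758.20
Slot 3: Hale pays $1.19 × 80 = $95.20
Total = $7804.50

Total revenue: $7804.50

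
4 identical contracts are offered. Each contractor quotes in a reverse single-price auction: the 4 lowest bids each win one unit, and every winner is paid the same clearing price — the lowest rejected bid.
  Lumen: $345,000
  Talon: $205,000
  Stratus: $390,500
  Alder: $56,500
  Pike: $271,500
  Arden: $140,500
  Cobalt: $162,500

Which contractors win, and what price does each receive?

Alder, Arden, Cobalt, Talon; each is paid $271,500

Bids ranked low→high: 56,500 (Alder), 140,500 (Arden), 162,500 (Cobalt), 205,000 (Talon), 271,500 (Pike), 345,000 (Lumen), …
Winners (4 units): Alder, Arden, Cobalt, Talon.
Clearing price = lowest rejected bid = $271,500.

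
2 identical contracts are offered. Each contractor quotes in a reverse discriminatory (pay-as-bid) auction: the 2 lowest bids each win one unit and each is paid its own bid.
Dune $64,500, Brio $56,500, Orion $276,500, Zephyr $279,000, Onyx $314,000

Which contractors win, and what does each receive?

Brio $56,500, Dune $64,500

Ordering the bids: 56,500 (Brio), 64,500 (Dune), 276,500 (Orion), 279,000 (Zephyr), …
The 2 lowest are Brio, Dune.
Each winner is paid its own bid: Brio $56,500, Dune $64,500.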